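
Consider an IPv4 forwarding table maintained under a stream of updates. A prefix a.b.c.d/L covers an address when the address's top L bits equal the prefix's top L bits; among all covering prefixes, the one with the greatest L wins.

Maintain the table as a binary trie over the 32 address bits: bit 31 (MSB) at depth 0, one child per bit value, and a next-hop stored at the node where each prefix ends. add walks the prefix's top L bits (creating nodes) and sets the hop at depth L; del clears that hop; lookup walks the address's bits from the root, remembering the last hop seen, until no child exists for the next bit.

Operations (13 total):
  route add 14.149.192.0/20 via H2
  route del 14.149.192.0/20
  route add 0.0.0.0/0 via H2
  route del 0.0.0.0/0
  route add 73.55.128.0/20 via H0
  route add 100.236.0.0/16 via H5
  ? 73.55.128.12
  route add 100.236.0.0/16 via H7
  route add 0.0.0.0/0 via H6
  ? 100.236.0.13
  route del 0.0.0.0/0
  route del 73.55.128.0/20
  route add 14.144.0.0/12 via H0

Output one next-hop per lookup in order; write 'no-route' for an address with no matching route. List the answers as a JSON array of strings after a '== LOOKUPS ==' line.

Apply in order:
  + 14.149.192.0/20 (H2) depth=20
  - 14.149.192.0/20 clear@20
  + 0.0.0.0/0 (H2) depth=0
  - 0.0.0.0/0 clear@0
  + 73.55.128.0/20 (H0) depth=20
  + 100.236.0.0/16 (H5) depth=16
  ? 73.55.128.12  path d0:-→d1:-→d2:-→d3:-→d4:-→d5:-→d6:-→d7:-→d8:-→d9:-→d10:-→d11:-→d12:-→d13:-→d14:-→d15:-→d16:-→d17:-→d18:-→d19:-→d20:H0  best=H0
  + 100.236.0.0/16 (H7) depth=16
  + 0.0.0.0/0 (H6) depth=0
  ? 100.236.0.13  path d0:H6→d1:-→d2:-→d3:-→d4:-→d5:-→d6:-→d7:-→d8:-→d9:-→d10:-→d11:-→d12:-→d13:-→d14:-→d15:-→d16:H7  best=H7
  - 0.0.0.0/0 clear@0
  - 73.55.128.0/20 clear@20
  + 14.144.0.0/12 (H0) depth=12

== LOOKUPS ==
["H0","H7"]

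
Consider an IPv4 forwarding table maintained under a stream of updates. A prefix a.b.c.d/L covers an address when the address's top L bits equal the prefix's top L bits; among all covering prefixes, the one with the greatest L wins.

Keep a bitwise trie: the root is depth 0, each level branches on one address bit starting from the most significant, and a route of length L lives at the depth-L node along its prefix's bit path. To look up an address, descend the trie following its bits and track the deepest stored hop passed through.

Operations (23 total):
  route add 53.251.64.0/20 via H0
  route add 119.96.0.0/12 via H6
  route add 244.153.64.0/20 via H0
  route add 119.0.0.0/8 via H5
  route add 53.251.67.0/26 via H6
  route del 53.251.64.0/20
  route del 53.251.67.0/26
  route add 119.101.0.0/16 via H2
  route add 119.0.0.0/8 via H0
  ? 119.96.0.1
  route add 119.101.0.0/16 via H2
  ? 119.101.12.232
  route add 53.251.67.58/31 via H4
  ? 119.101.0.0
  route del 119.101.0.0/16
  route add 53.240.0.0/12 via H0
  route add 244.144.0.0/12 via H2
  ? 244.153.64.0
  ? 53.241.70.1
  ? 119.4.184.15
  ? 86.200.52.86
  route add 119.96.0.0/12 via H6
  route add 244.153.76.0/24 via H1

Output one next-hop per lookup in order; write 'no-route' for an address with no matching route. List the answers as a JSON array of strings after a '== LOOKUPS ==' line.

Trace:
  add 53.251.64.0/20 -> H0 at depth 20
  add 119.96.0.0/12 -> H6 at depth 12
  add 244.153.64.0/20 -> H0 at depth 20
  add 119.0.0.0/8 -> H5 at depth 8
  add 53.251.67.0/26 -> H6 at depth 26
  del 53.251.64.0/20 (clear depth 20)
  del 53.251.67.0/26 (clear depth 26)
  add 119.101.0.0/16 -> H2 at depth 16
  add 119.0.0.0/8 -> H0 at depth 8
  ? 119.96.0.1  path d0:-→d1:-→d2:-→d3:-→d4:-→d5:-→d6:-→d7:-→d8:H0→d9:-→d10:-→d11:-→d12:H6→d13:-  best=H6
  add 119.101.0.0/16 -> H2 at depth 16
  ? 119.101.12.232  path d0:-→d1:-→d2:-→d3:-→d4:-→d5:-→d6:-→d7:-→d8:H0→d9:-→d10:-→d11:-→d12:H6→d13:-→d14:-→d15:-→d16:H2  best=H2
  add 53.251.67.58/31 -> H4 at depth 31
  ? 119.101.0.0  path d0:-→d1:-→d2:-→d3:-→d4:-→d5:-→d6:-→d7:-→d8:H0→d9:-→d10:-→d11:-→d12:H6→d13:-→d14:-→d15:-→d16:H2  best=H2
  del 119.101.0.0/16 (clear depth 16)
  add 53.240.0.0/12 -> H0 at depth 12
  add 244.144.0.0/12 -> H2 at depth 12
  ? 244.153.64.0  path d0:-→d1:-→d2:-→d3:-→d4:-→d5:-→d6:-→d7:-→d8:-→d9:-→d10:-→d11:-→d12:H2→d13:-→d14:-→d15:-→d16:-→d17:-→d18:-→d19:-→d20:H0  best=H0
  ? 53.241.70.1  path d0:-→d1:-→d2:-→d3:-→d4:-→d5:-→d6:-→d7:-→d8:-→d9:-→d10:-→d11:-→d12:H0  best=H0
  ? 119.4.184.15  path d0:-→d1:-→d2:-→d3:-→d4:-→d5:-→d6:-→d7:-→d8:H0→d9:-  best=H0
  ? 86.200.52.86  path d0:-→d1:-→d2:-  best=no-route
  add 119.96.0.0/12 -> H6 at depth 12
  add 244.153.76.0/24 -> H1 at depth 24

== LOOKUPS ==
["H6","H2","H2","H0","H0","H0","no-route"]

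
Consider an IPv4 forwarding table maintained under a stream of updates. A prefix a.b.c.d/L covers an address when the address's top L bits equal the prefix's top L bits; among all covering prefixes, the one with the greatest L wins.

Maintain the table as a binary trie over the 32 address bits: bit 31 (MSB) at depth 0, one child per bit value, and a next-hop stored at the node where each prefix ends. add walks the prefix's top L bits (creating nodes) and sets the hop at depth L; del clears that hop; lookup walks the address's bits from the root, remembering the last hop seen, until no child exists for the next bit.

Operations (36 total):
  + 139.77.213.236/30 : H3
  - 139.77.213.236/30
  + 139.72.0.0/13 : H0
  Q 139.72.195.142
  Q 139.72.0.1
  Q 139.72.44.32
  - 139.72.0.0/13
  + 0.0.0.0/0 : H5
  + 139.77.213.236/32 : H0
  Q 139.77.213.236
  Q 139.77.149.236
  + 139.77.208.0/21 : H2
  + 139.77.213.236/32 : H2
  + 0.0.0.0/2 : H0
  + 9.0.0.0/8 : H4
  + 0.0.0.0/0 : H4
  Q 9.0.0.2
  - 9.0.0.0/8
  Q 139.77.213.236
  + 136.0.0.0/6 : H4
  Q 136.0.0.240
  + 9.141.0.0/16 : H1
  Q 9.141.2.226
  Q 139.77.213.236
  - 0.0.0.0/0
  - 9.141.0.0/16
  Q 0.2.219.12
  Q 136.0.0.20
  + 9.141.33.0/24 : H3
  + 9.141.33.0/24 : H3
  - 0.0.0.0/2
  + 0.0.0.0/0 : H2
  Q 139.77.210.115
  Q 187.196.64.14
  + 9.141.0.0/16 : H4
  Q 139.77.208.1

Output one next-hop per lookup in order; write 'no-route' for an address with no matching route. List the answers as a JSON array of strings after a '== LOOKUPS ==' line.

Apply in order:
  + 139.77.213.236/30 (H3) depth=30
  del 139.77.213.236/30 (clear depth 30)
  + 139.72.0.0/13 (H0) depth=13
  ? 139.72.195.142  path d0:-→d1:-→d2:-→d3:-→d4:-→d5:-→d6:-→d7:-→d8:-→d9:-→d10:-→d11:-→d12:-→d13:H0  best=H0
  ? 139.72.0.1  path d0:-→d1:-→d2:-→d3:-→d4:-→d5:-→d6:-→d7:-→d8:-→d9:-→d10:-→d11:-→d12:-→d13:H0  best=H0
  ? 139.72.44.32  path d0:-→d1:-→d2:-→d3:-→d4:-→d5:-→d6:-→d7:-→d8:-→d9:-→d10:-→d11:-→d12:-→d13:H0  best=H0
  del 139.72.0.0/13 (clear depth 13)
  + 0.0.0.0/0 (H5) depth=0
  + 139.77.213.236/32 (H0) depth=32
  ? 139.77.213.236  path d0:H5→d1:-→d2:-→d3:-→d4:-→d5:-→d6:-→d7:-→d8:-→d9:-→d10:-→d11:-→d12:-→d13:-→d14:-→d15:-→d16:-→d17:-→d18:-→d19:-→d20:-→d21:-→d22:-→d23:-→d24:-→d25:-→d26:-→d27:-→d28:-→d29:-→d30:-→d31:-→d32:H0  best=H0
  ? 139.77.149.236  path d0:H5→d1:-→d2:-→d3:-→d4:-→d5:-→d6:-→d7:-→d8:-→d9:-→d10:-→d11:-→d12:-→d13:-→d14:-→d15:-→d16:-→d17:-  best=H5
  + 139.77.208.0/21 (H2) depth=21
  + 139.77.213.236/32 (H2) depth=32
  + 0.0.0.0/2 (H0) depth=2
  + 9.0.0.0/8 (H4) depth=8
  + 0.0.0.0/0 (H4) depth=0
  ? 9.0.0.2  path d0:H4→d1:-→d2:H0→d3:-→d4:-→d5:-→d6:-→d7:-→d8:H4  best=H4
  del 9.0.0.0/8 (clear depth 8)
  ? 139.77.213.236  path d0:H4→d1:-→d2:-→d3:-→d4:-→d5:-→d6:-→d7:-→d8:-→d9:-→d10:-→d11:-→d12:-→d13:-→d14:-→d15:-→d16:-→d17:-→d18:-→d19:-→d20:-→d21:H2→d22:-→d23:-→d24:-→d25:-→d26:-→d27:-→d28:-→d29:-→d30:-→d31:-→d32:H2  best=H2
  + 136.0.0.0/6 (H4) depth=6
  ? 136.0.0.240  path d0:H4→d1:-→d2:-→d3:-→d4:-→d5:-→d6:H4  best=H4
  + 9.141.0.0/16 (H1) depth=16
  ? 9.141.2.226  path d0:H4→d1:-→d2:H0→d3:-→d4:-→d5:-→d6:-→d7:-→d8:-→d9:-→d10:-→d11:-→d12:-→d13:-→d14:-→d15:-→d16:H1  best=H1
  ? 139.77.213.236  path d0:H4→d1:-→d2:-→d3:-→d4:-→d5:-→d6:H4→d7:-→d8:-→d9:-→d10:-→d11:-→d12:-→d13:-→d14:-→d15:-→d16:-→d17:-→d18:-→d19:-→d20:-→d21:H2→d22:-→d23:-→d24:-→d25:-→d26:-→d27:-→d28:-→d29:-→d30:-→d31:-→d32:H2  best=H2
  del 0.0.0.0/0 (clear depth 0)
  del 9.141.0.0/16 (clear depth 16)
  ? 0.2.219.12  path d0:-→d1:-→d2:H0→d3:-→d4:-  best=H0
  ? 136.0.0.20  path d0:-→d1:-→d2:-→d3:-→d4:-→d5:-→d6:H4  best=H4
  + 9.141.33.0/24 (H3) depth=24
  + 9.141.33.0/24 (H3) depth=24
  del 0.0.0.0/2 (clear depth 2)
  + 0.0.0.0/0 (H2) depth=0
  ? 139.77.210.115  path d0:H2→d1:-→d2:-→d3:-→d4:-→d5:-→d6:H4→d7:-→d8:-→d9:-→d10:-→d11:-→d12:-→d13:-→d14:-→d15:-→d16:-→d17:-→d18:-→d19:-→d20:-→d21:H2  best=H2
  ? 187.196.64.14  path d0:H2→d1:-→d2:-  best=H2
  + 9.141.0.0/16 (H4) depth=16
  ? 139.77.208.1  path d0:H2→d1:-→d2:-→d3:-→d4:-→d5:-→d6:H4→d7:-→d8:-→d9:-→d10:-→d11:-→d12:-→d13:-→d14:-→d15:-→d16:-→d17:-→d18:-→d19:-→d20:-→d21:H2  best=H2

== LOOKUPS ==
["H0","H0","H0","H0","H5","H4","H2","H4","H1","H2","H0","H4","H2","H2","H2"]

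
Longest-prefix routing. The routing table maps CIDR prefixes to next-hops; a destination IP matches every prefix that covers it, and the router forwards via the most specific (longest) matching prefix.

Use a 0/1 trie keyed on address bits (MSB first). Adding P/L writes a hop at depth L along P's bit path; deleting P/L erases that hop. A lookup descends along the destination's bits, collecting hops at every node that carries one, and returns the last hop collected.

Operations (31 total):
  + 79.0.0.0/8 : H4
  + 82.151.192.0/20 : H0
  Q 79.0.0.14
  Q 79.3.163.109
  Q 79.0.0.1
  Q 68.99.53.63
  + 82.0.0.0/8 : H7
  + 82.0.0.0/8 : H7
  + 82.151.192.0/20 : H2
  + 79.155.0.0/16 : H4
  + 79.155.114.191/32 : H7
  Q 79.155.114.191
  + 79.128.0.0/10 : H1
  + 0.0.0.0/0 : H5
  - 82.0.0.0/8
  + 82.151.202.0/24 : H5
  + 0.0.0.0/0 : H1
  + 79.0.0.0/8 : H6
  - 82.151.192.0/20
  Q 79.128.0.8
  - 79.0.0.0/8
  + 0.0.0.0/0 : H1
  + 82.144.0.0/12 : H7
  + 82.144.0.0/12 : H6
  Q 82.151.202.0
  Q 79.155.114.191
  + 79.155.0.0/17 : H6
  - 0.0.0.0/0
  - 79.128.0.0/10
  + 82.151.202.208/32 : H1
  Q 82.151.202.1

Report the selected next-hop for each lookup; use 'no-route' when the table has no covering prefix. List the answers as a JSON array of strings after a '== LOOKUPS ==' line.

Apply in order:
  add 79.0.0.0/8 -> H4 at depth 8
  add 82.151.192.0/20 -> H0 at depth 20
  Q 79.0.0.14: descend 01001111 ; hops seen [H4] ; pick H4
  Q 79.3.163.109: descend 01001111 ; hops seen [H4] ; pick H4
  Q 79.0.0.1: descend 01001111 ; hops seen [H4] ; pick H4
  Q 68.99.53.63: descend 0100 ; hops seen [∅] ; pick no-route
  add 82.0.0.0/8 -> H7 at depth 8
  add 82.0.0.0/8 -> H7 at depth 8
  add 82.151.192.0/20 -> H2 at depth 20
  add 79.155.0.0/16 -> H4 at depth 16
  add 79.155.114.191/32 -> H7 at depth 32
  Q 79.155.114.191: descend 01001111100110110111001010111111 ; hops seen [H4,H4,H7] ; pick H7
  add 79.128.0.0/10 -> H1 at depth 10
  add 0.0.0.0/0 -> H5 at depth 0
  del 82.0.0.0/8 (clear depth 8)
  add 82.151.202.0/24 -> H5 at depth 24
  add 0.0.0.0/0 -> H1 at depth 0
  add 79.0.0.0/8 -> H6 at depth 8
  del 82.151.192.0/20 (clear depth 20)
  Q 79.128.0.8: descend 01001111100 ; hops seen [H1,H6,H1] ; pick H1
  del 79.0.0.0/8 (clear depth 8)
  add 0.0.0.0/0 -> H1 at depth 0
  add 82.144.0.0/12 -> H7 at depth 12
  add 82.144.0.0/12 -> H6 at depth 12
  Q 82.151.202.0: descend 010100101001011111001010 ; hops seen [H1,H6,H5] ; pick H5
  Q 79.155.114.191: descend 01001111100110110111001010111111 ; hops seen [H1,H1,H4,H7] ; pick H7
  add 79.155.0.0/17 -> H6 at depth 17
  del 0.0.0.0/0 (clear depth 0)
  del 79.128.0.0/10 (clear depth 10)
  add 82.151.202.208/32 -> H1 at depth 32
  Q 82.151.202.1: descend 010100101001011111001010 ; hops seen [H6,H5] ; pick H5

== LOOKUPS ==
["H4","H4","H4","no-route","H7","H1","H5","H7","H5"]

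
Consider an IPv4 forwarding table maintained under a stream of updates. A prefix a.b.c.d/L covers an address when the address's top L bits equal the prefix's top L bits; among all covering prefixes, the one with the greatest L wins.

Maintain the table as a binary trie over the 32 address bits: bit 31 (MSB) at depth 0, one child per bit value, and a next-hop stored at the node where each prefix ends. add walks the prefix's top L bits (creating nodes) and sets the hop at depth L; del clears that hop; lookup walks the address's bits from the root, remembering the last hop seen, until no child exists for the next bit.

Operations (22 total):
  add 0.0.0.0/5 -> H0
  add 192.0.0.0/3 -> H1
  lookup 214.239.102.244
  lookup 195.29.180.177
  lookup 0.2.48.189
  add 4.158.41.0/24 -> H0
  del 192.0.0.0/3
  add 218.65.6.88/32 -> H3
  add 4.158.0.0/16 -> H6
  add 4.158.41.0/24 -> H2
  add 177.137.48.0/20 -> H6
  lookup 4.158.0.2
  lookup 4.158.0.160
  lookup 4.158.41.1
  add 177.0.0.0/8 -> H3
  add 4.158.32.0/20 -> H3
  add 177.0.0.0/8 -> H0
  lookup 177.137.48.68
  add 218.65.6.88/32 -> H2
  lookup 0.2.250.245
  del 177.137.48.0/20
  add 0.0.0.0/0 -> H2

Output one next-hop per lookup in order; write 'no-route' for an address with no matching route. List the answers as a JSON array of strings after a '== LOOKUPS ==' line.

Apply in order:
  add 0.0.0.0/5 -> H0 at depth 5
  add 192.0.0.0/3 -> H1 at depth 3
  lookup 214.239.102.244: bits 110 walk d0:-→d1:-→d2:-→d3:H1 -> H1
  lookup 195.29.180.177: bits 110 walk d0:-→d1:-→d2:-→d3:H1 -> H1
  lookup 0.2.48.189: bits 00000 walk d0:-→d1:-→d2:-→d3:-→d4:-→d5:H0 -> H0
  add 4.158.41.0/24 -> H0 at depth 24
  - 192.0.0.0/3 clear@3
  add 218.65.6.88/32 -> H3 at depth 32
  add 4.158.0.0/16 -> H6 at depth 16
  add 4.158.41.0/24 -> H2 at depth 24
  add 177.137.48.0/20 -> H6 at depth 20
  lookup 4.158.0.2: bits 000001001001111000 walk d0:-→d1:-→d2:-→d3:-→d4:-→d5:H0→d6:-→d7:-→d8:-→d9:-→d10:-→d11:-→d12:-→d13:-→d14:-→d15:-→d16:H6→d17:-→d18:- -> H6
  lookup 4.158.0.160: bits 000001001001111000 walk d0:-→d1:-→d2:-→d3:-→d4:-→d5:H0→d6:-→d7:-→d8:-→d9:-→d10:-→d11:-→d12:-→d13:-→d14:-→d15:-→d16:H6→d17:-→d18:- -> H6
  lookup 4.158.41.1: bits 000001001001111000101001 walk d0:-→d1:-→d2:-→d3:-→d4:-→d5:H0→d6:-→d7:-→d8:-→d9:-→d10:-→d11:-→d12:-→d13:-→d14:-→d15:-→d16:H6→d17:-→d18:-→d19:-→d20:-→d21:-→d22:-→d23:-→d24:H2 -> H2
  add 177.0.0.0/8 -> H3 at depth 8
  add 4.158.32.0/20 -> H3 at depth 20
  add 177.0.0.0/8 -> H0 at depth 8
  lookup 177.137.48.68: bits 10110001100010010011 walk d0:-→d1:-→d2:-→d3:-→d4:-→d5:-→d6:-→d7:-→d8:H0→d9:-→d10:-→d11:-→d12:-→d13:-→d14:-→d15:-→d16:-→d17:-→d18:-→d19:-→d20:H6 -> H6
  add 218.65.6.88/32 -> H2 at depth 32
  lookup 0.2.250.245: bits 00000 walk d0:-→d1:-→d2:-→d3:-→d4:-→d5:H0 -> H0
  - 177.137.48.0/20 clear@20
  add 0.0.0.0/0 -> H2 at depth 0

== LOOKUPS ==
["H1","H1","H0","H6","H6","H2","H6","H0"]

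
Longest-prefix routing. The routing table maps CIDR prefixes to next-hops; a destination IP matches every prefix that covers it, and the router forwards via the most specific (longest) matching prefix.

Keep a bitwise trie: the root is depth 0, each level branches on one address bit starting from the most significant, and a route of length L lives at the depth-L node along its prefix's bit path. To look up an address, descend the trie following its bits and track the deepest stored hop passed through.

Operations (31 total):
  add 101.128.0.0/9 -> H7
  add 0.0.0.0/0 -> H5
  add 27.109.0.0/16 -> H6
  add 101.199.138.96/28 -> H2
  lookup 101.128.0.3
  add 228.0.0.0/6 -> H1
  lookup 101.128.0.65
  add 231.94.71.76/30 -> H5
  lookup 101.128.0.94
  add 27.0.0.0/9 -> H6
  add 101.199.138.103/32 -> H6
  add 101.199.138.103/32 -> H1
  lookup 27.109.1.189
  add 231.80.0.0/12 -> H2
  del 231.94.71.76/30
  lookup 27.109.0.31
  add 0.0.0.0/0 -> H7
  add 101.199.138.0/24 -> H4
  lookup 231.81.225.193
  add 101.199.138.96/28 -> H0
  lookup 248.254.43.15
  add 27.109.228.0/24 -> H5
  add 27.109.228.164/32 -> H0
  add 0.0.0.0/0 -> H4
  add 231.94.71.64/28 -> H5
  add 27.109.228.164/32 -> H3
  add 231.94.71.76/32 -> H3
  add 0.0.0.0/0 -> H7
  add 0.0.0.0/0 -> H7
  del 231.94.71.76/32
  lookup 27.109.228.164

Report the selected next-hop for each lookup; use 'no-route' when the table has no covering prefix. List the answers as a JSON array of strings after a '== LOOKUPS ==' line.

Trace:
  + 101.128.0.0/9 (H7) depth=9
  + 0.0.0.0/0 (H5) depth=0
  + 27.109.0.0/16 (H6) depth=16
  + 101.199.138.96/28 (H2) depth=28
  ? 101.128.0.3  path d0:H5→d1:-→d2:-→d3:-→d4:-→d5:-→d6:-→d7:-→d8:-→d9:H7  best=H7
  + 228.0.0.0/6 (H1) depth=6
  ? 101.128.0.65  path d0:H5→d1:-→d2:-→d3:-→d4:-→d5:-→d6:-→d7:-→d8:-→d9:H7  best=H7
  + 231.94.71.76/30 (H5) depth=30
  ? 101.128.0.94  path d0:H5→d1:-→d2:-→d3:-→d4:-→d5:-→d6:-→d7:-→d8:-→d9:H7  best=H7
  + 27.0.0.0/9 (H6) depth=9
  + 101.199.138.103/32 (H6) depth=32
  + 101.199.138.103/32 (H1) depth=32
  ? 27.109.1.189  path d0:H5→d1:-→d2:-→d3:-→d4:-→d5:-→d6:-→d7:-→d8:-→d9:H6→d10:-→d11:-→d12:-→d13:-→d14:-→d15:-→d16:H6  best=H6
  + 231.80.0.0/12 (H2) depth=12
  del 231.94.71.76/30 (clear depth 30)
  ? 27.109.0.31  path d0:H5→d1:-→d2:-→d3:-→d4:-→d5:-→d6:-→d7:-→d8:-→d9:H6→d10:-→d11:-→d12:-→d13:-→d14:-→d15:-→d16:H6  best=H6
  + 0.0.0.0/0 (H7) depth=0
  + 101.199.138.0/24 (H4) depth=24
  ? 231.81.225.193  path d0:H7→d1:-→d2:-→d3:-→d4:-→d5:-→d6:H1→d7:-→d8:-→d9:-→d10:-→d11:-→d12:H2  best=H2
  + 101.199.138.96/28 (H0) depth=28
  ? 248.254.43.15  path d0:H7→d1:-→d2:-→d3:-  best=H7
  + 27.109.228.0/24 (H5) depth=24
  + 27.109.228.164/32 (H0) depth=32
  + 0.0.0.0/0 (H4) depth=0
  + 231.94.71.64/28 (H5) depth=28
  + 27.109.228.164/32 (H3) depth=32
  + 231.94.71.76/32 (H3) depth=32
  + 0.0.0.0/0 (H7) depth=0
  + 0.0.0.0/0 (H7) depth=0
  del 231.94.71.76/32 (clear depth 32)
  ? 27.109.228.164  path d0:H7→d1:-→d2:-→d3:-→d4:-→d5:-→d6:-→d7:-→d8:-→d9:H6→d10:-→d11:-→d12:-→d13:-→d14:-→d15:-→d16:H6→d17:-→d18:-→d19:-→d20:-→d21:-→d22:-→d23:-→d24:H5→d25:-→d26:-→d27:-→d28:-→d29:-→d30:-→d31:-→d32:H3  best=H3

== LOOKUPS ==
["H7","H7","H7","H6","H6","H2","H7","H3"]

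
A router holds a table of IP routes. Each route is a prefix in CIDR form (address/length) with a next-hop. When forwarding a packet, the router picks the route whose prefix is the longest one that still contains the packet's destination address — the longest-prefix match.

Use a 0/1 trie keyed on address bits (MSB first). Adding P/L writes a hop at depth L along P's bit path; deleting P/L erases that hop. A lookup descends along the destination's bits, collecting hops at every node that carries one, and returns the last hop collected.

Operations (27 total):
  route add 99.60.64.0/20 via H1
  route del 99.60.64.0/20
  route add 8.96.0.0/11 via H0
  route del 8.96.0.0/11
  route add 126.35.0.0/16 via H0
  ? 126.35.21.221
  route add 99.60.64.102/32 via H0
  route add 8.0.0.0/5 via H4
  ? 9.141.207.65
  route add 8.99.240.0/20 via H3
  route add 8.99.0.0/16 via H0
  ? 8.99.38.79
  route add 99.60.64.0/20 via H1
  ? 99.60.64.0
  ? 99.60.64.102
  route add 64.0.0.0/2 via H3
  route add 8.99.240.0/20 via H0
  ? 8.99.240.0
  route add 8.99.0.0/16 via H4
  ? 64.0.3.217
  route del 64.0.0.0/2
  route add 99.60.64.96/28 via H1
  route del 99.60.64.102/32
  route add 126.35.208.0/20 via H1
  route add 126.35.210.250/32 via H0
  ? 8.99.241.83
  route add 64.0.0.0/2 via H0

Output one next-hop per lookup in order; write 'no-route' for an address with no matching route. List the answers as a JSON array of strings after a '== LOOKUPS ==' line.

Trace:
  + 99.60.64.0/20 (H1) depth=20
  del 99.60.64.0/20 (clear depth 20)
  + 8.96.0.0/11 (H0) depth=11
  del 8.96.0.0/11 (clear depth 11)
  + 126.35.0.0/16 (H0) depth=16
  ? 126.35.21.221  path d0:-→d1:-→d2:-→d3:-→d4:-→d5:-→d6:-→d7:-→d8:-→d9:-→d10:-→d11:-→d12:-→d13:-→d14:-→d15:-→d16:H0  best=H0
  + 99.60.64.102/32 (H0) depth=32
  + 8.0.0.0/5 (H4) depth=5
  ? 9.141.207.65  path d0:-→d1:-→d2:-→d3:-→d4:-→d5:H4→d6:-→d7:-  best=H4
  + 8.99.240.0/20 (H3) depth=20
  + 8.99.0.0/16 (H0) depth=16
  ? 8.99.38.79  path d0:-→d1:-→d2:-→d3:-→d4:-→d5:H4→d6:-→d7:-→d8:-→d9:-→d10:-→d11:-→d12:-→d13:-→d14:-→d15:-→d16:H0  best=H0
  + 99.60.64.0/20 (H1) depth=20
  ? 99.60.64.0  path d0:-→d1:-→d2:-→d3:-→d4:-→d5:-→d6:-→d7:-→d8:-→d9:-→d10:-→d11:-→d12:-→d13:-→d14:-→d15:-→d16:-→d17:-→d18:-→d19:-→d20:H1→d21:-→d22:-→d23:-→d24:-→d25:-  best=H1
  ? 99.60.64.102  path d0:-→d1:-→d2:-→d3:-→d4:-→d5:-→d6:-→d7:-→d8:-→d9:-→d10:-→d11:-→d12:-→d13:-→d14:-→d15:-→d16:-→d17:-→d18:-→d19:-→d20:H1→d21:-→d22:-→d23:-→d24:-→d25:-→d26:-→d27:-→d28:-→d29:-→d30:-→d31:-→d32:H0  best=H0
  + 64.0.0.0/2 (H3) depth=2
  + 8.99.240.0/20 (H0) depth=20
  ? 8.99.240.0  path d0:-→d1:-→d2:-→d3:-→d4:-→d5:H4→d6:-→d7:-→d8:-→d9:-→d10:-→d11:-→d12:-→d13:-→d14:-→d15:-→d16:H0→d17:-→d18:-→d19:-→d20:H0  best=H0
  + 8.99.0.0/16 (H4) depth=16
  ? 64.0.3.217  path d0:-→d1:-→d2:H3  best=H3
  del 64.0.0.0/2 (clear depth 2)
  + 99.60.64.96/28 (H1) depth=28
  del 99.60.64.102/32 (clear depth 32)
  + 126.35.208.0/20 (H1) depth=20
  + 126.35.210.250/32 (H0) depth=32
  ? 8.99.241.83  path d0:-→d1:-→d2:-→d3:-→d4:-→d5:H4→d6:-→d7:-→d8:-→d9:-→d10:-→d11:-→d12:-→d13:-→d14:-→d15:-→d16:H4→d17:-→d18:-→d19:-→d20:H0  best=H0
  + 64.0.0.0/2 (H0) depth=2

== LOOKUPS ==
["H0","H4","H0","H1","H0","H0","H3","H0"]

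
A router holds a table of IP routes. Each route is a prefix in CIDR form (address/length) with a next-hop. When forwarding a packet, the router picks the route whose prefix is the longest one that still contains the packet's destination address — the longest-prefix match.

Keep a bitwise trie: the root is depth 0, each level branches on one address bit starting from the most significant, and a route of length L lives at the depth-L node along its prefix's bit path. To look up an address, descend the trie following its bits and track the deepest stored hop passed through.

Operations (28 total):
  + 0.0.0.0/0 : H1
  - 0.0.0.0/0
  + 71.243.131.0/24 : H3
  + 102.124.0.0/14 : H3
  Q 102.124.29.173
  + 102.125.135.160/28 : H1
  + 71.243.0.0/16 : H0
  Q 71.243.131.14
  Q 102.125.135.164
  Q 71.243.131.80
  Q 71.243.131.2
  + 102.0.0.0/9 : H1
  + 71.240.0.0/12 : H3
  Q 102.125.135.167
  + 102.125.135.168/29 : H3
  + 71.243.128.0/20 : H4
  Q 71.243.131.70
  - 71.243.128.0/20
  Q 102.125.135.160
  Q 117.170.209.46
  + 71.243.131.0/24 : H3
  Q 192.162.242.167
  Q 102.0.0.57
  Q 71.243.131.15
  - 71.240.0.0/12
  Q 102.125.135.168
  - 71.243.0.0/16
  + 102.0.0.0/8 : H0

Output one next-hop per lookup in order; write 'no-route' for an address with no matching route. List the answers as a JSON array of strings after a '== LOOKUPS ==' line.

Trace:
  add 0.0.0.0/0 -> H1 at depth 0
  - 0.0.0.0/0 clear@0
  add 71.243.131.0/24 -> H3 at depth 24
  add 102.124.0.0/14 -> H3 at depth 14
  ? 102.124.29.173  path d0:-→d1:-→d2:-→d3:-→d4:-→d5:-→d6:-→d7:-→d8:-→d9:-→d10:-→d11:-→d12:-→d13:-→d14:H3  best=H3
  add 102.125.135.160/28 -> H1 at depth 28
  add 71.243.0.0/16 -> H0 at depth 16
  ? 71.243.131.14  path d0:-→d1:-→d2:-→d3:-→d4:-→d5:-→d6:-→d7:-→d8:-→d9:-→d10:-→d11:-→d12:-→d13:-→d14:-→d15:-→d16:H0→d17:-→d18:-→d19:-→d20:-→d21:-→d22:-→d23:-→d24:H3  best=H3
  ? 102.125.135.164  path d0:-→d1:-→d2:-→d3:-→d4:-→d5:-→d6:-→d7:-→d8:-→d9:-→d10:-→d11:-→d12:-→d13:-→d14:H3→d15:-→d16:-→d17:-→d18:-→d19:-→d20:-→d21:-→d22:-→d23:-→d24:-→d25:-→d26:-→d27:-→d28:H1  best=H1
  ? 71.243.131.80  path d0:-→d1:-→d2:-→d3:-→d4:-→d5:-→d6:-→d7:-→d8:-→d9:-→d10:-→d11:-→d12:-→d13:-→d14:-→d15:-→d16:H0→d17:-→d18:-→d19:-→d20:-→d21:-→d22:-→d23:-→d24:H3  best=H3
  ? 71.243.131.2  path d0:-→d1:-→d2:-→d3:-→d4:-→d5:-→d6:-→d7:-→d8:-→d9:-→d10:-→d11:-→d12:-→d13:-→d14:-→d15:-→d16:H0→d17:-→d18:-→d19:-→d20:-→d21:-→d22:-→d23:-→d24:H3  best=H3
  add 102.0.0.0/9 -> H1 at depth 9
  add 71.240.0.0/12 -> H3 at depth 12
  ? 102.125.135.167  path d0:-→d1:-→d2:-→d3:-→d4:-→d5:-→d6:-→d7:-→d8:-→d9:H1→d10:-→d11:-→d12:-→d13:-→d14:H3→d15:-→d16:-→d17:-→d18:-→d19:-→d20:-→d21:-→d22:-→d23:-→d24:-→d25:-→d26:-→d27:-→d28:H1  best=H1
  add 102.125.135.168/29 -> H3 at depth 29
  add 71.243.128.0/20 -> H4 at depth 20
  ? 71.243.131.70  path d0:-→d1:-→d2:-→d3:-→d4:-→d5:-→d6:-→d7:-→d8:-→d9:-→d10:-→d11:-→d12:H3→d13:-→d14:-→d15:-→d16:H0→d17:-→d18:-→d19:-→d20:H4→d21:-→d22:-→d23:-→d24:H3  best=H3
  - 71.243.128.0/20 clear@20
  ? 102.125.135.160  path d0:-→d1:-→d2:-→d3:-→d4:-→d5:-→d6:-→d7:-→d8:-→d9:H1→d10:-→d11:-→d12:-→d13:-→d14:H3→d15:-→d16:-→d17:-→d18:-→d19:-→d20:-→d21:-→d22:-→d23:-→d24:-→d25:-→d26:-→d27:-→d28:H1  best=H1
  ? 117.170.209.46  path d0:-→d1:-→d2:-→d3:-  best=no-route
  add 71.243.131.0/24 -> H3 at depth 24
  ? 192.162.242.167  path d0:-  best=no-route
  ? 102.0.0.57  path d0:-→d1:-→d2:-→d3:-→d4:-→d5:-→d6:-→d7:-→d8:-→d9:H1  best=H1
  ? 71.243.131.15  path d0:-→d1:-→d2:-→d3:-→d4:-→d5:-→d6:-→d7:-→d8:-→d9:-→d10:-→d11:-→d12:H3→d13:-→d14:-→d15:-→d16:H0→d17:-→d18:-→d19:-→d20:-→d21:-→d22:-→d23:-→d24:H3  best=H3
  - 71.240.0.0/12 clear@12
  ? 102.125.135.168  path d0:-→d1:-→d2:-→d3:-→d4:-→d5:-→d6:-→d7:-→d8:-→d9:H1→d10:-→d11:-→d12:-→d13:-→d14:H3→d15:-→d16:-→d17:-→d18:-→d19:-→d20:-→d21:-→d22:-→d23:-→d24:-→d25:-→d26:-→d27:-→d28:H1→d29:H3  best=H3
  - 71.243.0.0/16 clear@16
  add 102.0.0.0/8 -> H0 at depth 8

== LOOKUPS ==
["H3","H3","H1","H3","H3","H1","H3","H1","no-route","no-route","H1","H3","H3"]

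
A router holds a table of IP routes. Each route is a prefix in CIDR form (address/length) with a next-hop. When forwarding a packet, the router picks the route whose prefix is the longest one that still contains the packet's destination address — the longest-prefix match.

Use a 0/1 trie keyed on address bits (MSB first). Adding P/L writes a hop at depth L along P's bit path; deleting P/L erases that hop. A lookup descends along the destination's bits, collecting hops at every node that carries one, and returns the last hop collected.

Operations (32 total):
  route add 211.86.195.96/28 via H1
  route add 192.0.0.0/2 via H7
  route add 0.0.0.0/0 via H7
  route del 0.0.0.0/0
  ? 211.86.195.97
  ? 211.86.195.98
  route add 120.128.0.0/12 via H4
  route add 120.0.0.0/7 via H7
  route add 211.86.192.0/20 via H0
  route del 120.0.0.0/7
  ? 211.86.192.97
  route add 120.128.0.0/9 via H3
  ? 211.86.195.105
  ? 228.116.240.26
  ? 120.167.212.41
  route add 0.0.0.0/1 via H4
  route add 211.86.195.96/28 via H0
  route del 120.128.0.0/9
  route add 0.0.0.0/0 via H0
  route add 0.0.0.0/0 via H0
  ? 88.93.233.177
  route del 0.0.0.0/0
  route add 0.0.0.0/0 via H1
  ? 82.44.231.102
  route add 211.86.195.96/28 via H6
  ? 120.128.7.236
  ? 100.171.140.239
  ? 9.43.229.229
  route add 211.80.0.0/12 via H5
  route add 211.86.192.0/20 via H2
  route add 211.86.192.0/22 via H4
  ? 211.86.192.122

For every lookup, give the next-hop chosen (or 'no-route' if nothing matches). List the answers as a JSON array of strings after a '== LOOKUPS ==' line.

Apply in order:
  add 211.86.195.96/28 -> H1 at depth 28
  add 192.0.0.0/2 -> H7 at depth 2
  add 0.0.0.0/0 -> H7 at depth 0
  del 0.0.0.0/0 (clear depth 0)
  Q 211.86.195.97: descend 1101001101010110110000110110 ; hops seen [H7,H1] ; pick H1
  Q 211.86.195.98: descend 1101001101010110110000110110 ; hops seen [H7,H1] ; pick H1
  add 120.128.0.0/12 -> H4 at depth 12
  add 120.0.0.0/7 -> H7 at depth 7
  add 211.86.192.0/20 -> H0 at depth 20
  del 120.0.0.0/7 (clear depth 7)
  Q 211.86.192.97: descend 1101001101010110110000 ; hops seen [H7,H0] ; pick H0
  add 120.128.0.0/9 -> H3 at depth 9
  Q 211.86.195.105: descend 1101001101010110110000110110 ; hops seen [H7,H0,H1] ; pick H1
  Q 228.116.240.26: descend 11 ; hops seen [H7] ; pick H7
  Q 120.167.212.41: descend 0111100010 ; hops seen [H3] ; pick H3
  add 0.0.0.0/1 -> H4 at depth 1
  add 211.86.195.96/28 -> H0 at depth 28
  del 120.128.0.0/9 (clear depth 9)
  add 0.0.0.0/0 -> H0 at depth 0
  add 0.0.0.0/0 -> H0 at depth 0
  Q 88.93.233.177: descend 01 ; hops seen [H0,H4] ; pick H4
  del 0.0.0.0/0 (clear depth 0)
  add 0.0.0.0/0 -> H1 at depth 0
  Q 82.44.231.102: descend 01 ; hops seen [H1,H4] ; pick H4
  add 211.86.195.96/28 -> H6 at depth 28
  Q 120.128.7.236: descend 011110001000 ; hops seen [H1,H4,H4] ; pick H4
  Q 100.171.140.239: descend 011 ; hops seen [H1,H4] ; pick H4
  Q 9.43.229.229: descend 0 ; hops seen [H1,H4] ; pick H4
  add 211.80.0.0/12 -> H5 at depth 12
  add 211.86.192.0/20 -> H2 at depth 20
  add 211.86.192.0/22 -> H4 at depth 22
  Q 211.86.192.122: descend 1101001101010110110000 ; hops seen [H1,H7,H5,H2,H4] ; pick H4

== LOOKUPS ==
["H1","H1","H0","H1","H7","H3","H4","H4","H4","H4","H4","H4"]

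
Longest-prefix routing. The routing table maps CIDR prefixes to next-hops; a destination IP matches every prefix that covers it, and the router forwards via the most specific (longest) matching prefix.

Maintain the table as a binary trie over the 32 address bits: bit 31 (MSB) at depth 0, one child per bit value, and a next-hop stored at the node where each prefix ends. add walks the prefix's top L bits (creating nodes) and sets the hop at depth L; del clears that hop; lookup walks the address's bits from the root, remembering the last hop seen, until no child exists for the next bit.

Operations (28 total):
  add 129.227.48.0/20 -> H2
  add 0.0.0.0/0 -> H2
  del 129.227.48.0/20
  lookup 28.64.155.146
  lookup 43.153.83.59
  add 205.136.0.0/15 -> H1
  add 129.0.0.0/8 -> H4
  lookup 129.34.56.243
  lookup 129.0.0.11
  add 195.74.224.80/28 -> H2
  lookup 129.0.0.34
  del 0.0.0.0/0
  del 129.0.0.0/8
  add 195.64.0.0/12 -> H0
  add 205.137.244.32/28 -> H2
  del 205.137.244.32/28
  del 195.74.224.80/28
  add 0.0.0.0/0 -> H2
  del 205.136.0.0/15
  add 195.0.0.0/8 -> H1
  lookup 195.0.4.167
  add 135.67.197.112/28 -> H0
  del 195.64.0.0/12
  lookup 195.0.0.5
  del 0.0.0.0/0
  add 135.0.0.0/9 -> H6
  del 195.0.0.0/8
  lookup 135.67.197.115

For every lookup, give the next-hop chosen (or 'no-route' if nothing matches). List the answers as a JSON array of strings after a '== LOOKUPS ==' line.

Process each operation:
  + 129.227.48.0/20 (H2) depth=20
  + 0.0.0.0/0 (H2) depth=0
  del 129.227.48.0/20 (clear depth 20)
  ? 28.64.155.146  path d0:H2  best=H2
  ? 43.153.83.59  path d0:H2  best=H2
  + 205.136.0.0/15 (H1) depth=15
  + 129.0.0.0/8 (H4) depth=8
  ? 129.34.56.243  path d0:H2→d1:-→d2:-→d3:-→d4:-→d5:-→d6:-→d7:-→d8:H4  best=H4
  ? 129.0.0.11  path d0:H2→d1:-→d2:-→d3:-→d4:-→d5:-→d6:-→d7:-→d8:H4  best=H4
  + 195.74.224.80/28 (H2) depth=28
  ? 129.0.0.34  path d0:H2→d1:-→d2:-→d3:-→d4:-→d5:-→d6:-→d7:-→d8:H4  best=H4
  del 0.0.0.0/0 (clear depth 0)
  del 129.0.0.0/8 (clear depth 8)
  + 195.64.0.0/12 (H0) depth=12
  + 205.137.244.32/28 (H2) depth=28
  del 205.137.244.32/28 (clear depth 28)
  del 195.74.224.80/28 (clear depth 28)
  + 0.0.0.0/0 (H2) depth=0
  del 205.136.0.0/15 (clear depth 15)
  + 195.0.0.0/8 (H1) depth=8
  ? 195.0.4.167  path d0:H2→d1:-→d2:-→d3:-→d4:-→d5:-→d6:-→d7:-→d8:H1→d9:-  best=H1
  + 135.67.197.112/28 (H0) depth=28
  del 195.64.0.0/12 (clear depth 12)
  ? 195.0.0.5  path d0:H2→d1:-→d2:-→d3:-→d4:-→d5:-→d6:-→d7:-→d8:H1→d9:-  best=H1
  del 0.0.0.0/0 (clear depth 0)
  + 135.0.0.0/9 (H6) depth=9
  del 195.0.0.0/8 (clear depth 8)
  ? 135.67.197.115  path d0:-→d1:-→d2:-→d3:-→d4:-→d5:-→d6:-→d7:-→d8:-→d9:H6→d10:-→d11:-→d12:-→d13:-→d14:-→d15:-→d16:-→d17:-→d18:-→d19:-→d20:-→d21:-→d22:-→d23:-→d24:-→d25:-→d26:-→d27:-→d28:H0  best=H0

== LOOKUPS ==
["H2","H2","H4","H4","H4","H1","H1","H0"]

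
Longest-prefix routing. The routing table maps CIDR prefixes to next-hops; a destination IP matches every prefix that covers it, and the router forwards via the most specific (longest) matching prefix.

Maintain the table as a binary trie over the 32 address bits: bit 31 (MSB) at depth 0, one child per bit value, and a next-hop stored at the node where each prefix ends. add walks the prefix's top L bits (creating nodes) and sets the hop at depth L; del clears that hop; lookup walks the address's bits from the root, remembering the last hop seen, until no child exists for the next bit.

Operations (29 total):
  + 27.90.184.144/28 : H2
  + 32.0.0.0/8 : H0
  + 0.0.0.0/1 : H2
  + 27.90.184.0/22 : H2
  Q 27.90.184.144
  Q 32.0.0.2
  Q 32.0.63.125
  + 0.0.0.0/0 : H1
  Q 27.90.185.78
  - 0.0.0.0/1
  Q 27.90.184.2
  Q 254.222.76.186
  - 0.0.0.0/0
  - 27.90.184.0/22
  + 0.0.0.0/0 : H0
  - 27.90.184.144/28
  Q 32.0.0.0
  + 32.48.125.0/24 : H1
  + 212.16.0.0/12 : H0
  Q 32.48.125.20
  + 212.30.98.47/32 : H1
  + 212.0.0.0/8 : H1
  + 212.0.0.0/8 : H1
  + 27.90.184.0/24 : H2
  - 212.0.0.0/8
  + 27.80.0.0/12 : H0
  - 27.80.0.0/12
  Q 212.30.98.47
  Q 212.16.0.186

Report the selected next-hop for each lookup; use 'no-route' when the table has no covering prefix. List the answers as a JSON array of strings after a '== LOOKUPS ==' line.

Process each operation:
  add 27.90.184.144/28 -> H2 at depth 28
  add 32.0.0.0/8 -> H0 at depth 8
  add 0.0.0.0/1 -> H2 at depth 1
  add 27.90.184.0/22 -> H2 at depth 22
  ? 27.90.184.144  path d0:-→d1:H2→d2:-→d3:-→d4:-→d5:-→d6:-→d7:-→d8:-→d9:-→d10:-→d11:-→d12:-→d13:-→d14:-→d15:-→d16:-→d17:-→d18:-→d19:-→d20:-→d21:-→d22:H2→d23:-→d24:-→d25:-→d26:-→d27:-→d28:H2  best=H2
  ? 32.0.0.2  path d0:-→d1:H2→d2:-→d3:-→d4:-→d5:-→d6:-→d7:-→d8:H0  best=H0
  ? 32.0.63.125  path d0:-→d1:H2→d2:-→d3:-→d4:-→d5:-→d6:-→d7:-→d8:H0  best=H0
  add 0.0.0.0/0 -> H1 at depth 0
  ? 27.90.185.78  path d0:H1→d1:H2→d2:-→d3:-→d4:-→d5:-→d6:-→d7:-→d8:-→d9:-→d10:-→d11:-→d12:-→d13:-→d14:-→d15:-→d16:-→d17:-→d18:-→d19:-→d20:-→d21:-→d22:H2→d23:-  best=H2
  - 0.0.0.0/1 clear@1
  ? 27.90.184.2  path d0:H1→d1:-→d2:-→d3:-→d4:-→d5:-→d6:-→d7:-→d8:-→d9:-→d10:-→d11:-→d12:-→d13:-→d14:-→d15:-→d16:-→d17:-→d18:-→d19:-→d20:-→d21:-→d22:H2→d23:-→d24:-  best=H2
  ? 254.222.76.186  path d0:H1  best=H1
  - 0.0.0.0/0 clear@0
  - 27.90.184.0/22 clear@22
  add 0.0.0.0/0 -> H0 at depth 0
  - 27.90.184.144/28 clear@28
  ? 32.0.0.0  path d0:H0→d1:-→d2:-→d3:-→d4:-→d5:-→d6:-→d7:-→d8:H0  best=H0
  add 32.48.125.0/24 -> H1 at depth 24
  add 212.16.0.0/12 -> H0 at depth 12
  ? 32.48.125.20  path d0:H0→d1:-→d2:-→d3:-→d4:-→d5:-→d6:-→d7:-→d8:H0→d9:-→d10:-→d11:-→d12:-→d13:-→d14:-→d15:-→d16:-→d17:-→d18:-→d19:-→d20:-→d21:-→d22:-→d23:-→d24:H1  best=H1
  add 212.30.98.47/32 -> H1 at depth 32
  add 212.0.0.0/8 -> H1 at depth 8
  add 212.0.0.0/8 -> H1 at depth 8
  add 27.90.184.0/24 -> H2 at depth 24
  - 212.0.0.0/8 clear@8
  add 27.80.0.0/12 -> H0 at depth 12
  - 27.80.0.0/12 clear@12
  ? 212.30.98.47  path d0:H0→d1:-→d2:-→d3:-→d4:-→d5:-→d6:-→d7:-→d8:-→d9:-→d10:-→d11:-→d12:H0→d13:-→d14:-→d15:-→d16:-→d17:-→d18:-→d19:-→d20:-→d21:-→d22:-→d23:-→d24:-→d25:-→d26:-→d27:-→d28:-→d29:-→d30:-→d31:-→d32:H1  best=H1
  ? 212.16.0.186  path d0:H0→d1:-→d2:-→d3:-→d4:-→d5:-→d6:-→d7:-→d8:-→d9:-→d10:-→d11:-→d12:H0  best=H0

== LOOKUPS ==
["H2","H0","H0","H2","H2","H1","H0","H1","H1","H0"]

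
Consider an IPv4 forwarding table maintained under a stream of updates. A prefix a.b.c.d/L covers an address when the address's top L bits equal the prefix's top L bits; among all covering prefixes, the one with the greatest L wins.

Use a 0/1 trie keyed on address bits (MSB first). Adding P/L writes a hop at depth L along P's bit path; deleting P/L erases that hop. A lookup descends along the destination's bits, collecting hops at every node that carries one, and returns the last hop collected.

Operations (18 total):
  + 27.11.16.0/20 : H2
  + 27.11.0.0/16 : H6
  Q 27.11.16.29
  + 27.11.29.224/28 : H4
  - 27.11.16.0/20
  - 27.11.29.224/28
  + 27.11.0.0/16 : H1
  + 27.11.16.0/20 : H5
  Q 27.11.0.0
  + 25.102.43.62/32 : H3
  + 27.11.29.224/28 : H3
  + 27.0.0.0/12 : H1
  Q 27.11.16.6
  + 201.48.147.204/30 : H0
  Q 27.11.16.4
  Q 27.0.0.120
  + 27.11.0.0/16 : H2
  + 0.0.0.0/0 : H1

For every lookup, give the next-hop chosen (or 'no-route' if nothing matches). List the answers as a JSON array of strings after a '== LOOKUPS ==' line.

Apply in order:
  + 27.11.16.0/20 (H2) depth=20
  + 27.11.0.0/16 (H6) depth=16
  Q 27.11.16.29: descend 00011011000010110001 ; hops seen [H6,H2] ; pick H2
  + 27.11.29.224/28 (H4) depth=28
  - 27.11.16.0/20 clear@20
  - 27.11.29.224/28 clear@28
  + 27.11.0.0/16 (H1) depth=16
  + 27.11.16.0/20 (H5) depth=20
  Q 27.11.0.0: descend 0001101100001011000 ; hops seen [H1] ; pick H1
  + 25.102.43.62/32 (H3) depth=32
  + 27.11.29.224/28 (H3) depth=28
  + 27.0.0.0/12 (H1) depth=12
  Q 27.11.16.6: descend 00011011000010110001 ; hops seen [H1,H1,H5] ; pick H5
  + 201.48.147.204/30 (H0) depth=30
  Q 27.11.16.4: descend 00011011000010110001 ; hops seen [H1,H1,H5] ; pick H5
  Q 27.0.0.120: descend 000110110000 ; hops seen [H1] ; pick H1
  + 27.11.0.0/16 (H2) depth=16
  + 0.0.0.0/0 (H1) depth=0

== LOOKUPS ==
["H2","H1","H5","H5","H1"]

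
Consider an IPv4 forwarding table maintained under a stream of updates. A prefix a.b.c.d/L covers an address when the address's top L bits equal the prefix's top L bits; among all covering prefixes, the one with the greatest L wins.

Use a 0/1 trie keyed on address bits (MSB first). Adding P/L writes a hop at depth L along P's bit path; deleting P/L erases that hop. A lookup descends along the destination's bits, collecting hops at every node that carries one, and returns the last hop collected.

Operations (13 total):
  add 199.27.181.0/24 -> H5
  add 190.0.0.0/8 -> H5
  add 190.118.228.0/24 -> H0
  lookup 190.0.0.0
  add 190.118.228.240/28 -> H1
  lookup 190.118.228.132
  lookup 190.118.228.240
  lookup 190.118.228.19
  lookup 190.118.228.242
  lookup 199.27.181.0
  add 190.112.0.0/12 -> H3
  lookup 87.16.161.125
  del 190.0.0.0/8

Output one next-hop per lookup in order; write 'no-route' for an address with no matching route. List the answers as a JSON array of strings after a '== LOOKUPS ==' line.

Trace:
  add 199.27.181.0/24 -> H5 at depth 24
  add 190.0.0.0/8 -> H5 at depth 8
  add 190.118.228.0/24 -> H0 at depth 24
  ? 190.0.0.0  path d0:-→d1:-→d2:-→d3:-→d4:-→d5:-→d6:-→d7:-→d8:H5→d9:-  best=H5
  add 190.118.228.240/28 -> H1 at depth 28
  ? 190.118.228.132  path d0:-→d1:-→d2:-→d3:-→d4:-→d5:-→d6:-→d7:-→d8:H5→d9:-→d10:-→d11:-→d12:-→d13:-→d14:-→d15:-→d16:-→d17:-→d18:-→d19:-→d20:-→d21:-→d22:-→d23:-→d24:H0→d25:-  best=H0
  ? 190.118.228.240  path d0:-→d1:-→d2:-→d3:-→d4:-→d5:-→d6:-→d7:-→d8:H5→d9:-→d10:-→d11:-→d12:-→d13:-→d14:-→d15:-→d16:-→d17:-→d18:-→d19:-→d20:-→d21:-→d22:-→d23:-→d24:H0→d25:-→d26:-→d27:-→d28:H1  best=H1
  ? 190.118.228.19  path d0:-→d1:-→d2:-→d3:-→d4:-→d5:-→d6:-→d7:-→d8:H5→d9:-→d10:-→d11:-→d12:-→d13:-→d14:-→d15:-→d16:-→d17:-→d18:-→d19:-→d20:-→d21:-→d22:-→d23:-→d24:H0  best=H0
  ? 190.118.228.242  path d0:-→d1:-→d2:-→d3:-→d4:-→d5:-→d6:-→d7:-→d8:H5→d9:-→d10:-→d11:-→d12:-→d13:-→d14:-→d15:-→d16:-→d17:-→d18:-→d19:-→d20:-→d21:-→d22:-→d23:-→d24:H0→d25:-→d26:-→d27:-→d28:H1  best=H1
  ? 199.27.181.0  path d0:-→d1:-→d2:-→d3:-→d4:-→d5:-→d6:-→d7:-→d8:-→d9:-→d10:-→d11:-→d12:-→d13:-→d14:-→d15:-→d16:-→d17:-→d18:-→d19:-→d20:-→d21:-→d22:-→d23:-→d24:H5  best=H5
  add 190.112.0.0/12 -> H3 at depth 12
  ? 87.16.161.125  path d0:-  best=no-route
  del 190.0.0.0/8 (clear depth 8)

== LOOKUPS ==
["H5","H0","H1","H0","H1","H5","no-route"]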